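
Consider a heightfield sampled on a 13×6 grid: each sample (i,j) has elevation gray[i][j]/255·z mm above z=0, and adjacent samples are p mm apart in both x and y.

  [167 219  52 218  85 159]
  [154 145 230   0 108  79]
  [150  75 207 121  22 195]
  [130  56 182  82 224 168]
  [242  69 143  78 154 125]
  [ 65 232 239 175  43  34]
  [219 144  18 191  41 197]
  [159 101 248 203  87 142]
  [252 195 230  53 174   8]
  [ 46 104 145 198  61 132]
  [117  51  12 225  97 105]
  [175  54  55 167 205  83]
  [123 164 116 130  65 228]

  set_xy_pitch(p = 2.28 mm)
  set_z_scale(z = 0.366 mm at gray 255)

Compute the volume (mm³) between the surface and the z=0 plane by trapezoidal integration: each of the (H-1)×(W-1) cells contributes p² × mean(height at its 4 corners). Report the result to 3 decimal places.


58.393

height_mm = gray/255 × 0.366; cell vol = 2.28² × mean(4 corners)
unit = 2.28² × 0.366 / (4×255) = 0.00186531 mm³ per gray-sum
row 0: Σ corner-gray over 5 cells = 2673  → 4.9860
row 1: Σ corner-gray over 5 cells = 2394  → 4.4655
row 2: Σ corner-gray over 5 cells = 2581  → 4.8144
row 3: Σ corner-gray over 5 cells = 2641  → 4.9263
row 4: Σ corner-gray over 5 cells = 2732  → 5.0960
row 5: Σ corner-gray over 5 cells = 2681  → 5.0009
row 6: Σ corner-gray over 5 cells = 2783  → 5.1912
row 7: Σ corner-gray over 5 cells = 3143  → 5.8627
row 8: Σ corner-gray over 5 cells = 2758  → 5.1445
row 9: Σ corner-gray over 5 cells = 2186  → 4.0776
row 10: Σ corner-gray over 5 cells = 2212  → 4.1261
row 11: Σ corner-gray over 5 cells = 2521  → 4.7024
Σ rows: total corner-gray = 31305  → 58.3935 mm³


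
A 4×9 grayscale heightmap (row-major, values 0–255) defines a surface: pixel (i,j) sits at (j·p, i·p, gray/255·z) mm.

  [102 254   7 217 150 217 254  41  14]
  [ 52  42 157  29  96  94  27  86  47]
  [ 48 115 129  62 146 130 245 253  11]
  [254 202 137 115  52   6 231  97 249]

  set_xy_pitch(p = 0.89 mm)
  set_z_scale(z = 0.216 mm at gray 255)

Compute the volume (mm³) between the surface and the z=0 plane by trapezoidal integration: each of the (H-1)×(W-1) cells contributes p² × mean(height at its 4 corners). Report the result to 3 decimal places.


1.902

height_mm = gray/255 × 0.216; cell vol = 0.89² × mean(4 corners)
unit = 0.89² × 0.216 / (4×255) = 0.000167739 mm³ per gray-sum
row 0: Σ corner-gray over 8 cells = 3557  → 0.5966
row 1: Σ corner-gray over 8 cells = 3380  → 0.5670
row 2: Σ corner-gray over 8 cells = 4402  → 0.7384
Σ rows: total corner-gray = 11339  → 1.9020 mm³


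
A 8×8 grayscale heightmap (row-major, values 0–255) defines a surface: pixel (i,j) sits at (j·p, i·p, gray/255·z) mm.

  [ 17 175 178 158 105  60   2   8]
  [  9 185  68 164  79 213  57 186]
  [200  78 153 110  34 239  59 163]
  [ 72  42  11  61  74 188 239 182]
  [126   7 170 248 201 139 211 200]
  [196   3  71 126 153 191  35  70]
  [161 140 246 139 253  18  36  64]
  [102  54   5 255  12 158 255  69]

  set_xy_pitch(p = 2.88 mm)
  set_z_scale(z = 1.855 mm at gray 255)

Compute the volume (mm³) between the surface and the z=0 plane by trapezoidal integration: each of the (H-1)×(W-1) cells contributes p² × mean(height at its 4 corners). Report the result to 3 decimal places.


height_mm = gray/255 × 1.855; cell vol = 2.88² × mean(4 corners)
unit = 2.88² × 1.855 / (4×255) = 0.0150844 mm³ per gray-sum
row 0: Σ corner-gray over 7 cells = 3108  → 46.8824
row 1: Σ corner-gray over 7 cells = 3436  → 51.8301
row 2: Σ corner-gray over 7 cells = 3193  → 48.1646
row 3: Σ corner-gray over 7 cells = 3762  → 56.7476
row 4: Σ corner-gray over 7 cells = 3702  → 55.8425
row 5: Σ corner-gray over 7 cells = 3313  → 49.9747
row 6: Σ corner-gray over 7 cells = 3538  → 53.3687
Σ rows: total corner-gray = 24052  → 362.8106 mm³

362.811


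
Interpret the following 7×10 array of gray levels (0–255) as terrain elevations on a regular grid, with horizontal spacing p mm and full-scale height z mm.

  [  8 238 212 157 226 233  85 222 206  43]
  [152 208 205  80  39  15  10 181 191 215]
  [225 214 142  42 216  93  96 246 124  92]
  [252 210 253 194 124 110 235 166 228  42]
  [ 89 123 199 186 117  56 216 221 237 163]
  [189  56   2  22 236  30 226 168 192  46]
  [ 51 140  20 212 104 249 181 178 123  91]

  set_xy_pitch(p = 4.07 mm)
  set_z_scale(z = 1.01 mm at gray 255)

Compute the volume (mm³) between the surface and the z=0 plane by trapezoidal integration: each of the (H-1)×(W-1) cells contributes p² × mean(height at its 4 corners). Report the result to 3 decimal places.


530.309

height_mm = gray/255 × 1.01; cell vol = 4.07² × mean(4 corners)
unit = 4.07² × 1.01 / (4×255) = 0.0164025 mm³ per gray-sum
row 0: Σ corner-gray over 9 cells = 5434  → 89.1312
row 1: Σ corner-gray over 9 cells = 4888  → 80.1754
row 2: Σ corner-gray over 9 cells = 5997  → 98.3658
row 3: Σ corner-gray over 9 cells = 6296  → 103.2701
row 4: Σ corner-gray over 9 cells = 5061  → 83.0130
row 5: Σ corner-gray over 9 cells = 4655  → 76.3536
Σ rows: total corner-gray = 32331  → 530.3092 mm³


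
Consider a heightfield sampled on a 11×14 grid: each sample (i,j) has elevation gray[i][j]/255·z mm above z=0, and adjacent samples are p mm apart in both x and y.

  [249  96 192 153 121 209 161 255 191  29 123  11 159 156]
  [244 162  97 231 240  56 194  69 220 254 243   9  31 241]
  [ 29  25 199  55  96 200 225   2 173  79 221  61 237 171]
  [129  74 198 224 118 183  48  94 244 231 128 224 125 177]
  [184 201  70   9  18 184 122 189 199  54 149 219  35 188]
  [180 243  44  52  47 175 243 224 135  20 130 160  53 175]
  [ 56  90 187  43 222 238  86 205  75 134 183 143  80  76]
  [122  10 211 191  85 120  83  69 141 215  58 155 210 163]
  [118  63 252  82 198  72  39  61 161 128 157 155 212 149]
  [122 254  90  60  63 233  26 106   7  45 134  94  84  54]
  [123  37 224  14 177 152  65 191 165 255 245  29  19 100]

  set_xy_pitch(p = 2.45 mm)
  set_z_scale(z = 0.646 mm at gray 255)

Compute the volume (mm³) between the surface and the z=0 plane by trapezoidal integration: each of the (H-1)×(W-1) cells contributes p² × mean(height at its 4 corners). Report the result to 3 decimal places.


height_mm = gray/255 × 0.646; cell vol = 2.45² × mean(4 corners)
unit = 2.45² × 0.646 / (4×255) = 0.00380158 mm³ per gray-sum
row 0: Σ corner-gray over 13 cells = 7902  → 30.0401
row 1: Σ corner-gray over 13 cells = 7443  → 28.2952
row 2: Σ corner-gray over 13 cells = 7434  → 28.2610
row 3: Σ corner-gray over 13 cells = 7358  → 27.9721
row 4: Σ corner-gray over 13 cells = 6677  → 25.3832
row 5: Σ corner-gray over 13 cells = 6911  → 26.2727
row 6: Σ corner-gray over 13 cells = 6885  → 26.1739
row 7: Σ corner-gray over 13 cells = 6808  → 25.8812
row 8: Σ corner-gray over 13 cells = 5995  → 22.7905
row 9: Σ corner-gray over 13 cells = 5937  → 22.5700
Σ rows: total corner-gray = 69350  → 263.6398 mm³

263.640


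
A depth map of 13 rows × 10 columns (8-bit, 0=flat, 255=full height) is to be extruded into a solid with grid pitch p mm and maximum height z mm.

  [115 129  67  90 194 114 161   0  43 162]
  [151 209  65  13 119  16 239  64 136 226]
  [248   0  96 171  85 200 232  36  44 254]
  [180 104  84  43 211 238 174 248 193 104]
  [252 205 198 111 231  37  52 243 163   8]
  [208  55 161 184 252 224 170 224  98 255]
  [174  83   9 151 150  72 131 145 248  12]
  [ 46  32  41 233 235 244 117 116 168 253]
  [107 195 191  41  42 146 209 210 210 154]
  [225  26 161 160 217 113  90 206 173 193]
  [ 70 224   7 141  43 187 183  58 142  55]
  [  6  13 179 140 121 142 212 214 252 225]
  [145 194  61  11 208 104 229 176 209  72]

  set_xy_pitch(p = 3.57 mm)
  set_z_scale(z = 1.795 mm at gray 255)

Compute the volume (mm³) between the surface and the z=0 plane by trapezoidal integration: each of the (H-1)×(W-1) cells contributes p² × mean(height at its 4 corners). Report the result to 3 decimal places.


1370.159

height_mm = gray/255 × 1.795; cell vol = 3.57² × mean(4 corners)
unit = 3.57² × 1.795 / (4×255) = 0.0224285 mm³ per gray-sum
row 0: Σ corner-gray over 9 cells = 3972  → 89.0861
row 1: Σ corner-gray over 9 cells = 4329  → 97.0931
row 2: Σ corner-gray over 9 cells = 5104  → 114.4752
row 3: Σ corner-gray over 9 cells = 5614  → 125.9137
row 4: Σ corner-gray over 9 cells = 5939  → 133.2030
row 5: Σ corner-gray over 9 cells = 5363  → 120.2842
row 6: Σ corner-gray over 9 cells = 4835  → 108.4419
row 7: Σ corner-gray over 9 cells = 5420  → 121.5626
row 8: Σ corner-gray over 9 cells = 5459  → 122.4373
row 9: Σ corner-gray over 9 cells = 4805  → 107.7691
row 10: Σ corner-gray over 9 cells = 4872  → 109.2718
row 11: Σ corner-gray over 9 cells = 5378  → 120.6206
Σ rows: total corner-gray = 61090  → 1370.1586 mm³


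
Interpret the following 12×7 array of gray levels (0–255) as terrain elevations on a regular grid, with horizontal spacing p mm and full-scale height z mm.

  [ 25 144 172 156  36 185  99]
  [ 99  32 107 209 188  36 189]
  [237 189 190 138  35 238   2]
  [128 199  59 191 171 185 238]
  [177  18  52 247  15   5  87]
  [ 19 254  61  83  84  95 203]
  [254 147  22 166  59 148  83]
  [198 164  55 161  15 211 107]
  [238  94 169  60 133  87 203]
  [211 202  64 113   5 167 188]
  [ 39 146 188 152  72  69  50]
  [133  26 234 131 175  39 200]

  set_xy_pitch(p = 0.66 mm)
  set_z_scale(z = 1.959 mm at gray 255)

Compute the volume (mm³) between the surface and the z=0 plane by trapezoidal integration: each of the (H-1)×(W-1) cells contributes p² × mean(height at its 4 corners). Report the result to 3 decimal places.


27.401

height_mm = gray/255 × 1.959; cell vol = 0.66² × mean(4 corners)
unit = 0.66² × 1.959 / (4×255) = 0.000836608 mm³ per gray-sum
row 0: Σ corner-gray over 6 cells = 2942  → 2.4613
row 1: Σ corner-gray over 6 cells = 3251  → 2.7198
row 2: Σ corner-gray over 6 cells = 3795  → 3.1749
row 3: Σ corner-gray over 6 cells = 2914  → 2.4379
row 4: Σ corner-gray over 6 cells = 2314  → 1.9359
row 5: Σ corner-gray over 6 cells = 2797  → 2.3400
row 6: Σ corner-gray over 6 cells = 2938  → 2.4580
row 7: Σ corner-gray over 6 cells = 3044  → 2.5466
row 8: Σ corner-gray over 6 cells = 3028  → 2.5332
row 9: Σ corner-gray over 6 cells = 2844  → 2.3793
row 10: Σ corner-gray over 6 cells = 2886  → 2.4145
Σ rows: total corner-gray = 32753  → 27.4014 mm³


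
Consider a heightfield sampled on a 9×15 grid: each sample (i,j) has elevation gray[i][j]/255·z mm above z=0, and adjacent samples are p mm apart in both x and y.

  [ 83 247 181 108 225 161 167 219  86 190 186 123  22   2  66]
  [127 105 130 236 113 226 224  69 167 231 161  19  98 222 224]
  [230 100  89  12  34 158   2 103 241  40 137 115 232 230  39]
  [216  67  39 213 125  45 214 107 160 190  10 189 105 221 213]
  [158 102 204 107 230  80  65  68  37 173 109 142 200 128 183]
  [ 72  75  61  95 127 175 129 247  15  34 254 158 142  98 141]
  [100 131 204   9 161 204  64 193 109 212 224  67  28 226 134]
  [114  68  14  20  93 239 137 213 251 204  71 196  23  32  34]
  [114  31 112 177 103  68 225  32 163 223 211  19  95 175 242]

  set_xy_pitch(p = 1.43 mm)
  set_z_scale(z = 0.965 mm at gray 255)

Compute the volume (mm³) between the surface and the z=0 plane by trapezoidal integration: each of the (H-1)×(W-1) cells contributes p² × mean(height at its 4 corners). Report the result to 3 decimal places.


113.921

height_mm = gray/255 × 0.965; cell vol = 1.43² × mean(4 corners)
unit = 1.43² × 0.965 / (4×255) = 0.00193464 mm³ per gray-sum
row 0: Σ corner-gray over 14 cells = 8336  → 16.1271
row 1: Σ corner-gray over 14 cells = 7608  → 14.7187
row 2: Σ corner-gray over 14 cells = 7054  → 13.6469
row 3: Σ corner-gray over 14 cells = 7430  → 14.3743
row 4: Σ corner-gray over 14 cells = 7064  → 13.6663
row 5: Σ corner-gray over 14 cells = 7331  → 14.1828
row 6: Σ corner-gray over 14 cells = 7168  → 13.8675
row 7: Σ corner-gray over 14 cells = 6894  → 13.3374
Σ rows: total corner-gray = 58885  → 113.9210 mm³


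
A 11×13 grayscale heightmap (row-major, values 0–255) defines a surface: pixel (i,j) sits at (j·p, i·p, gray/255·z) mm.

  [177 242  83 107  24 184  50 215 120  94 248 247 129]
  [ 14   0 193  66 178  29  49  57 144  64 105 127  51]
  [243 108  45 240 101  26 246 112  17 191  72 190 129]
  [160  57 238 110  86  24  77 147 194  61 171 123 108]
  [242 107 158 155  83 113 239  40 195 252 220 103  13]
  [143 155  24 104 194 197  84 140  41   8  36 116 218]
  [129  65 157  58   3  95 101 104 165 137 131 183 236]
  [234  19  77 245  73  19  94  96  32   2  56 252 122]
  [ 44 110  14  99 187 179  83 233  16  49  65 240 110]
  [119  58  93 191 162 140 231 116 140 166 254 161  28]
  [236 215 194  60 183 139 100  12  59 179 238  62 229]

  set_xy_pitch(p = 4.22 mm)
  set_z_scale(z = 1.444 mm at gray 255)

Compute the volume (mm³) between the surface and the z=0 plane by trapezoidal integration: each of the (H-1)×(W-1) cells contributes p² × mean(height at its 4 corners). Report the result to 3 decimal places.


height_mm = gray/255 × 1.444; cell vol = 4.22² × mean(4 corners)
unit = 4.22² × 1.444 / (4×255) = 0.0252111 mm³ per gray-sum
row 0: Σ corner-gray over 12 cells = 5623  → 141.7621
row 1: Σ corner-gray over 12 cells = 5157  → 130.0137
row 2: Σ corner-gray over 12 cells = 5912  → 149.0481
row 3: Σ corner-gray over 12 cells = 6429  → 162.0822
row 4: Σ corner-gray over 12 cells = 6144  → 154.8970
row 5: Σ corner-gray over 12 cells = 5322  → 134.1735
row 6: Σ corner-gray over 12 cells = 5049  → 127.2909
row 7: Σ corner-gray over 12 cells = 4990  → 125.8034
row 8: Σ corner-gray over 12 cells = 6275  → 158.1997
row 9: Σ corner-gray over 12 cells = 6918  → 174.4104
Σ rows: total corner-gray = 57819  → 1457.6810 mm³

1457.681


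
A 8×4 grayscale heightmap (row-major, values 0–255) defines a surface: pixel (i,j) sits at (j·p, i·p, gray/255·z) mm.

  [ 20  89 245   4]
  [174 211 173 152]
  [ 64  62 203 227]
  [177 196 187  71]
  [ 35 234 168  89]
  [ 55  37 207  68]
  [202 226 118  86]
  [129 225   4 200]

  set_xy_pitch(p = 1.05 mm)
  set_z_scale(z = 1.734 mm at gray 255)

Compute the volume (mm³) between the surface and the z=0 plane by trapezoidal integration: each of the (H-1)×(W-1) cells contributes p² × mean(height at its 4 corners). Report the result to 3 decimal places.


height_mm = gray/255 × 1.734; cell vol = 1.05² × mean(4 corners)
unit = 1.05² × 1.734 / (4×255) = 0.00187425 mm³ per gray-sum
row 0: Σ corner-gray over 3 cells = 1786  → 3.3474
row 1: Σ corner-gray over 3 cells = 1915  → 3.5892
row 2: Σ corner-gray over 3 cells = 1835  → 3.4392
row 3: Σ corner-gray over 3 cells = 1942  → 3.6398
row 4: Σ corner-gray over 3 cells = 1539  → 2.8845
row 5: Σ corner-gray over 3 cells = 1587  → 2.9744
row 6: Σ corner-gray over 3 cells = 1763  → 3.3043
Σ rows: total corner-gray = 12367  → 23.1788 mm³

23.179


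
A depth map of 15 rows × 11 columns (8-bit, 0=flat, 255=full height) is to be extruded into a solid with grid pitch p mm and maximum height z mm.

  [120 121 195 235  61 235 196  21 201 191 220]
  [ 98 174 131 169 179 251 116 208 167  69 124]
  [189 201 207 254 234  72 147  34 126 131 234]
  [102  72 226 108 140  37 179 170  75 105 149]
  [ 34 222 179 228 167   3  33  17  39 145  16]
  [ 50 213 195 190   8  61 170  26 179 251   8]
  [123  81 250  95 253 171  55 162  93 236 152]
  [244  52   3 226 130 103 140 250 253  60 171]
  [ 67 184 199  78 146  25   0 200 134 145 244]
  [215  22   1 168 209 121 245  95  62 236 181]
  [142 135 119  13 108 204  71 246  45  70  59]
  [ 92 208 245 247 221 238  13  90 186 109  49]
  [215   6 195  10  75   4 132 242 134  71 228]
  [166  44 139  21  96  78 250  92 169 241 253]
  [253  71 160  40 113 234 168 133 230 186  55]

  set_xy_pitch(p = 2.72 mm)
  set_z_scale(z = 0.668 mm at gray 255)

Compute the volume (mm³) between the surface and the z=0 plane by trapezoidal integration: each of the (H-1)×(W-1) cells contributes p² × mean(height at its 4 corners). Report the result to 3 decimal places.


height_mm = gray/255 × 0.668; cell vol = 2.72² × mean(4 corners)
unit = 2.72² × 0.668 / (4×255) = 0.00484523 mm³ per gray-sum
row 0: Σ corner-gray over 10 cells = 6402  → 31.0191
row 1: Σ corner-gray over 10 cells = 6385  → 30.9368
row 2: Σ corner-gray over 10 cells = 5710  → 27.6662
row 3: Σ corner-gray over 10 cells = 4591  → 22.2444
row 4: Σ corner-gray over 10 cells = 4760  → 23.0633
row 5: Σ corner-gray over 10 cells = 5711  → 27.6711
row 6: Σ corner-gray over 10 cells = 5916  → 28.6644
row 7: Σ corner-gray over 10 cells = 5382  → 26.0770
row 8: Σ corner-gray over 10 cells = 5247  → 25.4229
row 9: Σ corner-gray over 10 cells = 4937  → 23.9209
row 10: Σ corner-gray over 10 cells = 5478  → 26.5422
row 11: Σ corner-gray over 10 cells = 5436  → 26.3387
row 12: Σ corner-gray over 10 cells = 4860  → 23.5478
row 13: Σ corner-gray over 10 cells = 5657  → 27.4094
Σ rows: total corner-gray = 76472  → 370.5242 mm³

370.524


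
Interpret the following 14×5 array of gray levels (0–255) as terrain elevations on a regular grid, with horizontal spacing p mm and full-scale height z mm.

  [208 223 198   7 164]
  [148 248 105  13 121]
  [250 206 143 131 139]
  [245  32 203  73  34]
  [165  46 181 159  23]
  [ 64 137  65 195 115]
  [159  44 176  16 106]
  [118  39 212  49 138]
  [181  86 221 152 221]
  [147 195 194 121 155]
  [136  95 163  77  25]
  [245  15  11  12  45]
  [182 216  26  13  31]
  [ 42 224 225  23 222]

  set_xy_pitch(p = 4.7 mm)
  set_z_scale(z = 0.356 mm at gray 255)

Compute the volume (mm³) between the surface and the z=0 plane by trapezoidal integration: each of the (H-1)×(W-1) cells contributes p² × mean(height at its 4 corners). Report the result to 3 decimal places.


193.532

height_mm = gray/255 × 0.356; cell vol = 4.7² × mean(4 corners)
unit = 4.7² × 0.356 / (4×255) = 0.00770984 mm³ per gray-sum
row 0: Σ corner-gray over 4 cells = 2229  → 17.1852
row 1: Σ corner-gray over 4 cells = 2350  → 18.1181
row 2: Σ corner-gray over 4 cells = 2244  → 17.3009
row 3: Σ corner-gray over 4 cells = 1855  → 14.3018
row 4: Σ corner-gray over 4 cells = 1933  → 14.9031
row 5: Σ corner-gray over 4 cells = 1710  → 13.1838
row 6: Σ corner-gray over 4 cells = 1593  → 12.2818
row 7: Σ corner-gray over 4 cells = 2176  → 16.7766
row 8: Σ corner-gray over 4 cells = 2642  → 20.3694
row 9: Σ corner-gray over 4 cells = 2153  → 16.5993
row 10: Σ corner-gray over 4 cells = 1197  → 9.2287
row 11: Σ corner-gray over 4 cells = 1089  → 8.3960
row 12: Σ corner-gray over 4 cells = 1931  → 14.8877
Σ rows: total corner-gray = 25102  → 193.5325 mm³


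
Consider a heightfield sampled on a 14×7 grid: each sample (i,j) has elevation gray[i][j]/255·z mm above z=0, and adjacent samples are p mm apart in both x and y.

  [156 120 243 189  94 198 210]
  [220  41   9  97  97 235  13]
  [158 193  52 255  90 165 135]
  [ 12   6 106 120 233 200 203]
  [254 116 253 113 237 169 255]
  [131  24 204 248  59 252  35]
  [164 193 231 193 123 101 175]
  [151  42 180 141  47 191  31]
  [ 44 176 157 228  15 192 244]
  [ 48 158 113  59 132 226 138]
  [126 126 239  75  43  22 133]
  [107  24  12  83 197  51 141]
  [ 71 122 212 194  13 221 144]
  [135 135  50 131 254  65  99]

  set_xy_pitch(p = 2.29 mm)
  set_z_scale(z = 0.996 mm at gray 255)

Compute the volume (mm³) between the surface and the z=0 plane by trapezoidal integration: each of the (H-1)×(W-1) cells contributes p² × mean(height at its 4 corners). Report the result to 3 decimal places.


height_mm = gray/255 × 0.996; cell vol = 2.29² × mean(4 corners)
unit = 2.29² × 0.996 / (4×255) = 0.00512071 mm³ per gray-sum
row 0: Σ corner-gray over 6 cells = 3245  → 16.6167
row 1: Σ corner-gray over 6 cells = 2994  → 15.3314
row 2: Σ corner-gray over 6 cells = 3348  → 17.1441
row 3: Σ corner-gray over 6 cells = 3830  → 19.6123
row 4: Σ corner-gray over 6 cells = 4025  → 20.6109
row 5: Σ corner-gray over 6 cells = 3761  → 19.2590
row 6: Σ corner-gray over 6 cells = 3405  → 17.4360
row 7: Σ corner-gray over 6 cells = 3208  → 16.4272
row 8: Σ corner-gray over 6 cells = 3386  → 17.3387
row 9: Σ corner-gray over 6 cells = 2831  → 14.4967
row 10: Σ corner-gray over 6 cells = 2251  → 11.5267
row 11: Σ corner-gray over 6 cells = 2721  → 13.9335
row 12: Σ corner-gray over 6 cells = 3243  → 16.6065
Σ rows: total corner-gray = 42248  → 216.3397 mm³

216.340


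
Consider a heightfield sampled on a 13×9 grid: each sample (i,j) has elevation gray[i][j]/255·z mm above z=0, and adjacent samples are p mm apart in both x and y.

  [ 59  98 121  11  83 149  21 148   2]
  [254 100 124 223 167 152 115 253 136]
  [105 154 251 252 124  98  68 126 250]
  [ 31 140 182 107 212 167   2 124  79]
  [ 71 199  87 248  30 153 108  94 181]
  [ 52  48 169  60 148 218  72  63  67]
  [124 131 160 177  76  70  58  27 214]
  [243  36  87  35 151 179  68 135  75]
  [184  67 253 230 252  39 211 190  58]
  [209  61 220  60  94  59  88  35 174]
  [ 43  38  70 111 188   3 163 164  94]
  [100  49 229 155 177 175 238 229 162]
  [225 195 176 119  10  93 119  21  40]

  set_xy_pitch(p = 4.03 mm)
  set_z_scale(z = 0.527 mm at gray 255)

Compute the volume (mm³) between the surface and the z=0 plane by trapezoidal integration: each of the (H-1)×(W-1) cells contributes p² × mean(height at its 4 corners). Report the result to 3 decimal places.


412.592

height_mm = gray/255 × 0.527; cell vol = 4.03² × mean(4 corners)
unit = 4.03² × 0.527 / (4×255) = 0.00839113 mm³ per gray-sum
row 0: Σ corner-gray over 8 cells = 3981  → 33.4051
row 1: Σ corner-gray over 8 cells = 5159  → 43.2898
row 2: Σ corner-gray over 8 cells = 4479  → 37.5839
row 3: Σ corner-gray over 8 cells = 4068  → 34.1351
row 4: Σ corner-gray over 8 cells = 3765  → 31.5926
row 5: Σ corner-gray over 8 cells = 3411  → 28.6222
row 6: Σ corner-gray over 8 cells = 3436  → 28.8319
row 7: Σ corner-gray over 8 cells = 4426  → 37.1391
row 8: Σ corner-gray over 8 cells = 4343  → 36.4427
row 9: Σ corner-gray over 8 cells = 3228  → 27.0866
row 10: Σ corner-gray over 8 cells = 4377  → 36.7280
row 11: Σ corner-gray over 8 cells = 4497  → 37.7349
Σ rows: total corner-gray = 49170  → 412.5919 mm³


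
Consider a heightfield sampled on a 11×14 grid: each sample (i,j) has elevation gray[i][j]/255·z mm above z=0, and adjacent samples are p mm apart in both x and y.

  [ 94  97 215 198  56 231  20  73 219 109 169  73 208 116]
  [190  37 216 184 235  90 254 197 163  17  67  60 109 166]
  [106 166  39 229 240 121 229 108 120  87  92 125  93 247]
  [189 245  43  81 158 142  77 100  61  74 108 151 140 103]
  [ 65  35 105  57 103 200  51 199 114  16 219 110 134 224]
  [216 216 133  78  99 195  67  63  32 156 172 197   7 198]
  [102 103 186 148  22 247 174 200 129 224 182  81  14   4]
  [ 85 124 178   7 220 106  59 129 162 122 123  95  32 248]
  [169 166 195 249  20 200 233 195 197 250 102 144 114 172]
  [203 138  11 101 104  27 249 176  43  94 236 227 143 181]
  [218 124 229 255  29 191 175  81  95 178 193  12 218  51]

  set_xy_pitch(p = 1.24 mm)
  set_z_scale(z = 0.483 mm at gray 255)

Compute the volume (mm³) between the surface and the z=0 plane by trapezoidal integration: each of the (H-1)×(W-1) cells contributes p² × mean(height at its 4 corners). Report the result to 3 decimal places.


height_mm = gray/255 × 0.483; cell vol = 1.24² × mean(4 corners)
unit = 1.24² × 0.483 / (4×255) = 0.000728099 mm³ per gray-sum
row 0: Σ corner-gray over 13 cells = 7160  → 5.2132
row 1: Σ corner-gray over 13 cells = 7265  → 5.2896
row 2: Σ corner-gray over 13 cells = 6703  → 4.8804
row 3: Σ corner-gray over 13 cells = 6027  → 4.3883
row 4: Σ corner-gray over 13 cells = 6219  → 4.5280
row 5: Σ corner-gray over 13 cells = 6770  → 4.9292
row 6: Σ corner-gray over 13 cells = 6573  → 4.7858
row 7: Σ corner-gray over 13 cells = 7518  → 5.4738
row 8: Σ corner-gray over 13 cells = 7953  → 5.7906
row 9: Σ corner-gray over 13 cells = 7311  → 5.3231
Σ rows: total corner-gray = 69499  → 50.6021 mm³

50.602


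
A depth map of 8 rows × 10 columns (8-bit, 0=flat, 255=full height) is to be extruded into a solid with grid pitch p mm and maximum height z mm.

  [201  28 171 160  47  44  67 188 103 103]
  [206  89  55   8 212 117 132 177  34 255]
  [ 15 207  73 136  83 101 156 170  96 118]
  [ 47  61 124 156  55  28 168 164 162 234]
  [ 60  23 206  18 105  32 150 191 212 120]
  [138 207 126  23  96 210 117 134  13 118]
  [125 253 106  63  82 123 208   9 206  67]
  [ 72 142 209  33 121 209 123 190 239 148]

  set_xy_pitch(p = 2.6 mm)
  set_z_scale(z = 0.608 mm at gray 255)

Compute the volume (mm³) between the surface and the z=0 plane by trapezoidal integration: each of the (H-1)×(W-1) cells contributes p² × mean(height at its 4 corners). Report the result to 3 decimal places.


height_mm = gray/255 × 0.608; cell vol = 2.6² × mean(4 corners)
unit = 2.6² × 0.608 / (4×255) = 0.00402949 mm³ per gray-sum
row 0: Σ corner-gray over 9 cells = 4029  → 16.2348
row 1: Σ corner-gray over 9 cells = 4286  → 17.2704
row 2: Σ corner-gray over 9 cells = 4294  → 17.3026
row 3: Σ corner-gray over 9 cells = 4171  → 16.8070
row 4: Σ corner-gray over 9 cells = 4162  → 16.7707
row 5: Σ corner-gray over 9 cells = 4400  → 17.7298
row 6: Σ corner-gray over 9 cells = 5044  → 20.3247
Σ rows: total corner-gray = 30386  → 122.4401 mm³

122.440


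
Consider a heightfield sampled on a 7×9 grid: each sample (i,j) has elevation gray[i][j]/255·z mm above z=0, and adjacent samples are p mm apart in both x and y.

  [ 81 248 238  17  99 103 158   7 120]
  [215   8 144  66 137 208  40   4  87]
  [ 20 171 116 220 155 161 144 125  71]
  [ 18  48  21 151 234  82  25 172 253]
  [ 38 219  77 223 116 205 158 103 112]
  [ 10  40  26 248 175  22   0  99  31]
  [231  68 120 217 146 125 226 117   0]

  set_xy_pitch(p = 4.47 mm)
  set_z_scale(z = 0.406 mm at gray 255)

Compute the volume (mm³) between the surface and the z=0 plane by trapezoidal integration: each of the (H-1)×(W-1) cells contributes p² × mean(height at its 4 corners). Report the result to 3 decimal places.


height_mm = gray/255 × 0.406; cell vol = 4.47² × mean(4 corners)
unit = 4.47² × 0.406 / (4×255) = 0.00795318 mm³ per gray-sum
row 0: Σ corner-gray over 8 cells = 3457  → 27.4941
row 1: Σ corner-gray over 8 cells = 3791  → 30.1505
row 2: Σ corner-gray over 8 cells = 4012  → 31.9082
row 3: Σ corner-gray over 8 cells = 4089  → 32.5206
row 4: Σ corner-gray over 8 cells = 3613  → 28.7348
row 5: Σ corner-gray over 8 cells = 3530  → 28.0747
Σ rows: total corner-gray = 22492  → 178.8830 mm³

178.883


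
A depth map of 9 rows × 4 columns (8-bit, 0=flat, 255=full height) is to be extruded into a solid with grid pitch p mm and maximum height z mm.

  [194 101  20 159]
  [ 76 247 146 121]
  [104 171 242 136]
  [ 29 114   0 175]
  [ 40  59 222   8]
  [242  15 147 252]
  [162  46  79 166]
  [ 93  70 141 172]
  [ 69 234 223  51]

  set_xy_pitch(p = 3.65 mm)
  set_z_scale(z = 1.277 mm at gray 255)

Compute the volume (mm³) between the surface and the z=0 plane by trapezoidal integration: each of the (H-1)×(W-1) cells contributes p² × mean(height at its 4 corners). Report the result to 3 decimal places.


height_mm = gray/255 × 1.277; cell vol = 3.65² × mean(4 corners)
unit = 3.65² × 1.277 / (4×255) = 0.0166792 mm³ per gray-sum
row 0: Σ corner-gray over 3 cells = 1578  → 26.3199
row 1: Σ corner-gray over 3 cells = 2049  → 34.1758
row 2: Σ corner-gray over 3 cells = 1498  → 24.9855
row 3: Σ corner-gray over 3 cells = 1042  → 17.3798
row 4: Σ corner-gray over 3 cells = 1428  → 23.8180
row 5: Σ corner-gray over 3 cells = 1396  → 23.2842
row 6: Σ corner-gray over 3 cells = 1265  → 21.0992
row 7: Σ corner-gray over 3 cells = 1721  → 28.7050
Σ rows: total corner-gray = 11977  → 199.7673 mm³

199.767


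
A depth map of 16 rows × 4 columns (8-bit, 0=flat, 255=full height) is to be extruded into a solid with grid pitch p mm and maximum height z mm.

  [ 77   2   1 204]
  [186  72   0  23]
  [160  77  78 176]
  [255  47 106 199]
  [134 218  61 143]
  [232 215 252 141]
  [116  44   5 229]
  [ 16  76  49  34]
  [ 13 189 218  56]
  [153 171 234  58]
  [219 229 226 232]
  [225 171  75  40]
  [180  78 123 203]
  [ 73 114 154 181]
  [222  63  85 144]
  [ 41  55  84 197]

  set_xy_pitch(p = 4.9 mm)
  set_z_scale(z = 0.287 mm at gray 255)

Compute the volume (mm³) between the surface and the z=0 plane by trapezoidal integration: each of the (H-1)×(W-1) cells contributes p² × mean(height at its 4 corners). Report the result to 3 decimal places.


height_mm = gray/255 × 0.287; cell vol = 4.9² × mean(4 corners)
unit = 4.9² × 0.287 / (4×255) = 0.00675575 mm³ per gray-sum
row 0: Σ corner-gray over 3 cells = 640  → 4.3237
row 1: Σ corner-gray over 3 cells = 999  → 6.7490
row 2: Σ corner-gray over 3 cells = 1406  → 9.4986
row 3: Σ corner-gray over 3 cells = 1595  → 10.7754
row 4: Σ corner-gray over 3 cells = 2142  → 14.4708
row 5: Σ corner-gray over 3 cells = 1750  → 11.8226
row 6: Σ corner-gray over 3 cells = 743  → 5.0195
row 7: Σ corner-gray over 3 cells = 1183  → 7.9921
row 8: Σ corner-gray over 3 cells = 1904  → 12.8630
row 9: Σ corner-gray over 3 cells = 2382  → 16.0922
row 10: Σ corner-gray over 3 cells = 2118  → 14.3087
row 11: Σ corner-gray over 3 cells = 1542  → 10.4174
row 12: Σ corner-gray over 3 cells = 1575  → 10.6403
row 13: Σ corner-gray over 3 cells = 1452  → 9.8094
row 14: Σ corner-gray over 3 cells = 1178  → 7.9583
Σ rows: total corner-gray = 22609  → 152.7409 mm³

152.741


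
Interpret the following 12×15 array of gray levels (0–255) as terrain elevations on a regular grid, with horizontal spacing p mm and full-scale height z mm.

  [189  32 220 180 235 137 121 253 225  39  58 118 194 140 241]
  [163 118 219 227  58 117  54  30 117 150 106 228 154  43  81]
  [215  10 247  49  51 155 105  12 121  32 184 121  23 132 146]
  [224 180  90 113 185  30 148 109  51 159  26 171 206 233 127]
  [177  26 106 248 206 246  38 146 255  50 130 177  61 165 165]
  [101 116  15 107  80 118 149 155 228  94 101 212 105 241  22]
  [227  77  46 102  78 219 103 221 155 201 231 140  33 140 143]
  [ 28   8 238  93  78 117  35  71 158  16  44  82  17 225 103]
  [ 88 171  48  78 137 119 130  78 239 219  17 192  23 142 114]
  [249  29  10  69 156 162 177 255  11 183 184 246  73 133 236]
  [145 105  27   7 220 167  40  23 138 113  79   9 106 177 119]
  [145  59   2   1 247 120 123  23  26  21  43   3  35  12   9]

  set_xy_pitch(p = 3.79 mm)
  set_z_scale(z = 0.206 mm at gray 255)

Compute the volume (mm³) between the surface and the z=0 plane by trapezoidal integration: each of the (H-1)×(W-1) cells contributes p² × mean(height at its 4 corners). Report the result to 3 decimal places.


214.383

height_mm = gray/255 × 0.206; cell vol = 3.79² × mean(4 corners)
unit = 3.79² × 0.206 / (4×255) = 0.00290098 mm³ per gray-sum
row 0: Σ corner-gray over 14 cells = 7820  → 22.6857
row 1: Σ corner-gray over 14 cells = 6331  → 18.3661
row 2: Σ corner-gray over 14 cells = 6598  → 19.1407
row 3: Σ corner-gray over 14 cells = 7803  → 22.6364
row 4: Σ corner-gray over 14 cells = 7615  → 22.0910
row 5: Σ corner-gray over 14 cells = 7427  → 21.5456
row 6: Σ corner-gray over 14 cells = 6357  → 18.4416
row 7: Σ corner-gray over 14 cells = 5883  → 17.0665
row 8: Σ corner-gray over 14 cells = 7249  → 21.0292
row 9: Σ corner-gray over 14 cells = 6547  → 18.9927
row 10: Σ corner-gray over 14 cells = 4270  → 12.3872
Σ rows: total corner-gray = 73900  → 214.3828 mm³


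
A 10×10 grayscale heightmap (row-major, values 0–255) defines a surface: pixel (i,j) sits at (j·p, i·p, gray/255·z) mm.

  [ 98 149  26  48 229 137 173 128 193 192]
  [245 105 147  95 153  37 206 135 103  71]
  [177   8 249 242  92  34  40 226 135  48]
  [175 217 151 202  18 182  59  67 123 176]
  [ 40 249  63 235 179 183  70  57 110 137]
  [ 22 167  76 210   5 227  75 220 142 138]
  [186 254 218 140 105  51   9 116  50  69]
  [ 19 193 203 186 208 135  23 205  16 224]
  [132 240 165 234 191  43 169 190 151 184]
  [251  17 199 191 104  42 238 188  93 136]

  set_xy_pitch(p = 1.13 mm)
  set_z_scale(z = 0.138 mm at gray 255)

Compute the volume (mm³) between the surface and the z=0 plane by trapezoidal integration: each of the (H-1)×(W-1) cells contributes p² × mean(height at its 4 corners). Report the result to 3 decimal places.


height_mm = gray/255 × 0.138; cell vol = 1.13² × mean(4 corners)
unit = 1.13² × 0.138 / (4×255) = 0.000172757 mm³ per gray-sum
row 0: Σ corner-gray over 9 cells = 4734  → 0.8178
row 1: Σ corner-gray over 9 cells = 4555  → 0.7869
row 2: Σ corner-gray over 9 cells = 4666  → 0.8061
row 3: Σ corner-gray over 9 cells = 4858  → 0.8393
row 4: Σ corner-gray over 9 cells = 4873  → 0.8418
row 5: Σ corner-gray over 9 cells = 4545  → 0.7852
row 6: Σ corner-gray over 9 cells = 4722  → 0.8158
row 7: Σ corner-gray over 9 cells = 5663  → 0.9783
row 8: Σ corner-gray over 9 cells = 5613  → 0.9697
Σ rows: total corner-gray = 44229  → 7.6409 mm³

7.641


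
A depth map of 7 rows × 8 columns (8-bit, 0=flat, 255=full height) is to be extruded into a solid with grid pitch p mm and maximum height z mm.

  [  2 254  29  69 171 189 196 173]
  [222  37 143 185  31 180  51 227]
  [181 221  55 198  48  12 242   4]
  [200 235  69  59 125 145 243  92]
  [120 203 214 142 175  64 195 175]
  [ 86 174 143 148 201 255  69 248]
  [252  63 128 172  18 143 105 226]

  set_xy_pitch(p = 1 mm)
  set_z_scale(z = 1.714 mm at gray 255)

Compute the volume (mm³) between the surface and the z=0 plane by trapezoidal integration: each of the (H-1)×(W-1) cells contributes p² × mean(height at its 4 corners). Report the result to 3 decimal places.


height_mm = gray/255 × 1.714; cell vol = 1² × mean(4 corners)
unit = 1² × 1.714 / (4×255) = 0.00168039 mm³ per gray-sum
row 0: Σ corner-gray over 7 cells = 3694  → 6.2074
row 1: Σ corner-gray over 7 cells = 3440  → 5.7805
row 2: Σ corner-gray over 7 cells = 3781  → 6.3536
row 3: Σ corner-gray over 7 cells = 4325  → 7.2677
row 4: Σ corner-gray over 7 cells = 4595  → 7.7214
row 5: Σ corner-gray over 7 cells = 4050  → 6.8056
Σ rows: total corner-gray = 23885  → 40.1362 mm³

40.136


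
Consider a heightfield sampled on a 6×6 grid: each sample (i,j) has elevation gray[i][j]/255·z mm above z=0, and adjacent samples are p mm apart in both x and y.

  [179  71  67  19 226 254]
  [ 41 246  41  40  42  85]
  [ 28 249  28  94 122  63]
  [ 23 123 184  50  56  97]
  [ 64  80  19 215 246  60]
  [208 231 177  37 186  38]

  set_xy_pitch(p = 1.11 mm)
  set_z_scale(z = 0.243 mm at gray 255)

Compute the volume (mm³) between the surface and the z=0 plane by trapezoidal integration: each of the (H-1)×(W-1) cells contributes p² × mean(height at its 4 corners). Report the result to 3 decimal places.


height_mm = gray/255 × 0.243; cell vol = 1.11² × mean(4 corners)
unit = 1.11² × 0.243 / (4×255) = 0.00029353 mm³ per gray-sum
row 0: Σ corner-gray over 5 cells = 2063  → 0.6056
row 1: Σ corner-gray over 5 cells = 1941  → 0.5697
row 2: Σ corner-gray over 5 cells = 2023  → 0.5938
row 3: Σ corner-gray over 5 cells = 2190  → 0.6428
row 4: Σ corner-gray over 5 cells = 2752  → 0.8078
Σ rows: total corner-gray = 10969  → 3.2197 mm³

3.220


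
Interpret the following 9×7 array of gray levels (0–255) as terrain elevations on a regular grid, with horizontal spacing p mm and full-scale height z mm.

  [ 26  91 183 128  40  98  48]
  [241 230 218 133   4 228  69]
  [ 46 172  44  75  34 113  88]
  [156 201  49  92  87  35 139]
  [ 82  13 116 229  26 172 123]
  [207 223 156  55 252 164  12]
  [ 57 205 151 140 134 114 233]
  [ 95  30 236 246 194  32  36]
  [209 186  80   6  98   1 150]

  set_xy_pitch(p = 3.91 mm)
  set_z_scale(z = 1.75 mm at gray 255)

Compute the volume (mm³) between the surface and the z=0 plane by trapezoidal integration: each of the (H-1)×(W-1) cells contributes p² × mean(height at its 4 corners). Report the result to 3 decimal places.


625.182

height_mm = gray/255 × 1.75; cell vol = 3.91² × mean(4 corners)
unit = 3.91² × 1.75 / (4×255) = 0.0262296 mm³ per gray-sum
row 0: Σ corner-gray over 6 cells = 3090  → 81.0494
row 1: Σ corner-gray over 6 cells = 2946  → 77.2724
row 2: Σ corner-gray over 6 cells = 2233  → 58.5707
row 3: Σ corner-gray over 6 cells = 2540  → 66.6231
row 4: Σ corner-gray over 6 cells = 3236  → 84.8789
row 5: Σ corner-gray over 6 cells = 3697  → 96.9708
row 6: Σ corner-gray over 6 cells = 3385  → 88.7871
row 7: Σ corner-gray over 6 cells = 2708  → 71.0297
Σ rows: total corner-gray = 23835  → 625.1821 mm³


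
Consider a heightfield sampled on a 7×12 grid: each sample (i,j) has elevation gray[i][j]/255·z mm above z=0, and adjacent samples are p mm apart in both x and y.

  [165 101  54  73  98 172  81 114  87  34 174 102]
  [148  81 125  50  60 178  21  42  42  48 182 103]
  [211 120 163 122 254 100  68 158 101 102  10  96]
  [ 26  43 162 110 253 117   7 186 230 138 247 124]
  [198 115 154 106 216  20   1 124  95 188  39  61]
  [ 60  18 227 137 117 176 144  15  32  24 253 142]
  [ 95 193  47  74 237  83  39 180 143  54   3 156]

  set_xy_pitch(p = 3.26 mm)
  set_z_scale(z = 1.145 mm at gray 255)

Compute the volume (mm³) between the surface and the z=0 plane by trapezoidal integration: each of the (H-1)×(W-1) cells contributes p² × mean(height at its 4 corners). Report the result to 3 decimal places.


355.777

height_mm = gray/255 × 1.145; cell vol = 3.26² × mean(4 corners)
unit = 3.26² × 1.145 / (4×255) = 0.01193 mm³ per gray-sum
row 0: Σ corner-gray over 11 cells = 4152  → 49.5334
row 1: Σ corner-gray over 11 cells = 4612  → 55.0212
row 2: Σ corner-gray over 11 cells = 5839  → 69.6593
row 3: Σ corner-gray over 11 cells = 5511  → 65.7462
row 4: Σ corner-gray over 11 cells = 4863  → 58.0156
row 5: Σ corner-gray over 11 cells = 4845  → 57.8009
Σ rows: total corner-gray = 29822  → 355.7765 mm³


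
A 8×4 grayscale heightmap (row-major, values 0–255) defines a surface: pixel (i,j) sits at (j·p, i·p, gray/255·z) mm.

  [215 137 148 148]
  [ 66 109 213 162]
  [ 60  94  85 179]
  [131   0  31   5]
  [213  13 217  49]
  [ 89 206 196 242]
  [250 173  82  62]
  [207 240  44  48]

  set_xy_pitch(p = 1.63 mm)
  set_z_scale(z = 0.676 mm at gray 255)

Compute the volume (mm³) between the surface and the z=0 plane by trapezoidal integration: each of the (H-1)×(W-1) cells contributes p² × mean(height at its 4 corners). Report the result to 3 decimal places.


18.397

height_mm = gray/255 × 0.676; cell vol = 1.63² × mean(4 corners)
unit = 1.63² × 0.676 / (4×255) = 0.00176085 mm³ per gray-sum
row 0: Σ corner-gray over 3 cells = 1805  → 3.1783
row 1: Σ corner-gray over 3 cells = 1469  → 2.5867
row 2: Σ corner-gray over 3 cells = 795  → 1.3999
row 3: Σ corner-gray over 3 cells = 920  → 1.6200
row 4: Σ corner-gray over 3 cells = 1857  → 3.2699
row 5: Σ corner-gray over 3 cells = 1957  → 3.4460
row 6: Σ corner-gray over 3 cells = 1645  → 2.8966
Σ rows: total corner-gray = 10448  → 18.3973 mm³


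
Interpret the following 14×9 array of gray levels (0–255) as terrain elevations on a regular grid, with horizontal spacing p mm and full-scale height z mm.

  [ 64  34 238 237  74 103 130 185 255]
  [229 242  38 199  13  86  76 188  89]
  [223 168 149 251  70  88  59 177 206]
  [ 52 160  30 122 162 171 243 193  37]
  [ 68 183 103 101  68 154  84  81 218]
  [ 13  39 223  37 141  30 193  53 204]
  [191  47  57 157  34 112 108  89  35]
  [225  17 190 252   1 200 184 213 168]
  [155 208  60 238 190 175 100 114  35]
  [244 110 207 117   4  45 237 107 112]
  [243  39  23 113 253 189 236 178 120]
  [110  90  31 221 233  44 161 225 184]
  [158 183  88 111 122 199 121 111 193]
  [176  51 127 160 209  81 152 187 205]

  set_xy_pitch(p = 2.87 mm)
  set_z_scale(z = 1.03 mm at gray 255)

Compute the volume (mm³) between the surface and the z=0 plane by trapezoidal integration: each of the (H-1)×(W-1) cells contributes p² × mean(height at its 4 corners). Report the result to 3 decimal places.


height_mm = gray/255 × 1.03; cell vol = 2.87² × mean(4 corners)
unit = 2.87² × 1.03 / (4×255) = 0.00831765 mm³ per gray-sum
row 0: Σ corner-gray over 8 cells = 4323  → 35.9572
row 1: Σ corner-gray over 8 cells = 4355  → 36.2234
row 2: Σ corner-gray over 8 cells = 4604  → 38.2945
row 3: Σ corner-gray over 8 cells = 4085  → 33.9776
row 4: Σ corner-gray over 8 cells = 3483  → 28.9704
row 5: Σ corner-gray over 8 cells = 3083  → 25.6433
row 6: Σ corner-gray over 8 cells = 3941  → 32.7799
row 7: Σ corner-gray over 8 cells = 4867  → 40.4820
row 8: Σ corner-gray over 8 cells = 4370  → 36.3481
row 9: Σ corner-gray over 8 cells = 4435  → 36.8888
row 10: Σ corner-gray over 8 cells = 4729  → 39.3342
row 11: Σ corner-gray over 8 cells = 4525  → 37.6374
row 12: Σ corner-gray over 8 cells = 4536  → 37.7289
Σ rows: total corner-gray = 55336  → 460.2657 mm³

460.266
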